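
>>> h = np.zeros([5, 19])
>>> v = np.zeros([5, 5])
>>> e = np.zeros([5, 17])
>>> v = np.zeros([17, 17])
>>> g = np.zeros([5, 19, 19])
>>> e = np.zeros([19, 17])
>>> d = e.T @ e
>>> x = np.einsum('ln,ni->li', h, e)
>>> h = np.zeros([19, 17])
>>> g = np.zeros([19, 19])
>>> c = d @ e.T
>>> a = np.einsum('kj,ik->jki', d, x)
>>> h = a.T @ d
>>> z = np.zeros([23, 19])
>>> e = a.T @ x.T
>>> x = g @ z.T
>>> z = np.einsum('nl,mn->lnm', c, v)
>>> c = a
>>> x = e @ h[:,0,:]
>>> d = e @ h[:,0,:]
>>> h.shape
(5, 17, 17)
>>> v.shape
(17, 17)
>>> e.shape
(5, 17, 5)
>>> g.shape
(19, 19)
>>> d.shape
(5, 17, 17)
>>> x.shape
(5, 17, 17)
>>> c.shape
(17, 17, 5)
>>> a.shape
(17, 17, 5)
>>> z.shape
(19, 17, 17)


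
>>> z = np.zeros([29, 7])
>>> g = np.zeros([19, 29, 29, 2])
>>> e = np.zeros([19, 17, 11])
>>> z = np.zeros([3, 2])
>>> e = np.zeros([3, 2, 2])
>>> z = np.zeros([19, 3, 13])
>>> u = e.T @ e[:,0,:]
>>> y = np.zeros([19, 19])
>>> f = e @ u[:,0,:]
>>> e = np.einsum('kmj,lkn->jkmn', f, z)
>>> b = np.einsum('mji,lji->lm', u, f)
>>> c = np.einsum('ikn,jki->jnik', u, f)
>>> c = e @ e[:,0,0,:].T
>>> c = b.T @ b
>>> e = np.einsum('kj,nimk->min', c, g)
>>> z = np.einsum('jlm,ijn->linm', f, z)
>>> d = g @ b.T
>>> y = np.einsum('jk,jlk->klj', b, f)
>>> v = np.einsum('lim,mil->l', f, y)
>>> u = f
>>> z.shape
(2, 19, 13, 2)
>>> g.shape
(19, 29, 29, 2)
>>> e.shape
(29, 29, 19)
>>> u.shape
(3, 2, 2)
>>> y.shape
(2, 2, 3)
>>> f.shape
(3, 2, 2)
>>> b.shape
(3, 2)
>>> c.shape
(2, 2)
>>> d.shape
(19, 29, 29, 3)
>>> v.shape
(3,)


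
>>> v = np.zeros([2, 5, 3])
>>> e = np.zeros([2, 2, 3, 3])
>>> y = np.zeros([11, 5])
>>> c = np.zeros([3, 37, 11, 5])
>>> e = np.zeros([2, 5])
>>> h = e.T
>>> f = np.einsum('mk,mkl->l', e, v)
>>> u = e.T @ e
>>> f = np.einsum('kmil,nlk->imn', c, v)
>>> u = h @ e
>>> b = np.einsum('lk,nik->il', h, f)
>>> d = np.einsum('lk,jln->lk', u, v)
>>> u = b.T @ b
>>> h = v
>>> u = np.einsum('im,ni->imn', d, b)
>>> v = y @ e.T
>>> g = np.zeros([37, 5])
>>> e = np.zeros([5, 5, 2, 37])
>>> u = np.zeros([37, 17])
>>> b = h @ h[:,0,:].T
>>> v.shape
(11, 2)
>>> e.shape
(5, 5, 2, 37)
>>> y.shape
(11, 5)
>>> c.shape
(3, 37, 11, 5)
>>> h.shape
(2, 5, 3)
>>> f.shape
(11, 37, 2)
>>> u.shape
(37, 17)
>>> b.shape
(2, 5, 2)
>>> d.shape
(5, 5)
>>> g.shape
(37, 5)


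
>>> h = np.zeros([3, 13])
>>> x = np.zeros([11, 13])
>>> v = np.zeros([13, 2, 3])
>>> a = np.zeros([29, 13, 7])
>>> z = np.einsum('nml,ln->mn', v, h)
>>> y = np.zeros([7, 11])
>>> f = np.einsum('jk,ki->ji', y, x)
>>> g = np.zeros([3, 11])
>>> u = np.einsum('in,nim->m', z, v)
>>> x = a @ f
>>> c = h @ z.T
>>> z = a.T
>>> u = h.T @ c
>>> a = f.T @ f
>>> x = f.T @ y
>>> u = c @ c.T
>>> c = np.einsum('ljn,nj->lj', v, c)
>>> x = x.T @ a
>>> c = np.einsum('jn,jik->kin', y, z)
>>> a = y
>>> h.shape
(3, 13)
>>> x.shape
(11, 13)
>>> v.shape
(13, 2, 3)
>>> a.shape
(7, 11)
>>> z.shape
(7, 13, 29)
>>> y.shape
(7, 11)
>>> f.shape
(7, 13)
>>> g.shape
(3, 11)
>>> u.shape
(3, 3)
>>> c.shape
(29, 13, 11)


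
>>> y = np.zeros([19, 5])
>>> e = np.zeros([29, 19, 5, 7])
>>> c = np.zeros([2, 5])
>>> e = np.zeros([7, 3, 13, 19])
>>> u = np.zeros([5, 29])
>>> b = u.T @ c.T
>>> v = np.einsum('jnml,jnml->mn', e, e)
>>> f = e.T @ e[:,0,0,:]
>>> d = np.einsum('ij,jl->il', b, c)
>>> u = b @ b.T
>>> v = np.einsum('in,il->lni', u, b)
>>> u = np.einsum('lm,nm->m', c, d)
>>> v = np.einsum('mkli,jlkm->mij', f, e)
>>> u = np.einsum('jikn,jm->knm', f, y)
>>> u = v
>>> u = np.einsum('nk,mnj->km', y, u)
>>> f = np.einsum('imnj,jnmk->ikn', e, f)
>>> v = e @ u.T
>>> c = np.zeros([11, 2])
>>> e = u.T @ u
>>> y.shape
(19, 5)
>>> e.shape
(19, 19)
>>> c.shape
(11, 2)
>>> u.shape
(5, 19)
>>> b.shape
(29, 2)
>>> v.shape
(7, 3, 13, 5)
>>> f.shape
(7, 19, 13)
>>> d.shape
(29, 5)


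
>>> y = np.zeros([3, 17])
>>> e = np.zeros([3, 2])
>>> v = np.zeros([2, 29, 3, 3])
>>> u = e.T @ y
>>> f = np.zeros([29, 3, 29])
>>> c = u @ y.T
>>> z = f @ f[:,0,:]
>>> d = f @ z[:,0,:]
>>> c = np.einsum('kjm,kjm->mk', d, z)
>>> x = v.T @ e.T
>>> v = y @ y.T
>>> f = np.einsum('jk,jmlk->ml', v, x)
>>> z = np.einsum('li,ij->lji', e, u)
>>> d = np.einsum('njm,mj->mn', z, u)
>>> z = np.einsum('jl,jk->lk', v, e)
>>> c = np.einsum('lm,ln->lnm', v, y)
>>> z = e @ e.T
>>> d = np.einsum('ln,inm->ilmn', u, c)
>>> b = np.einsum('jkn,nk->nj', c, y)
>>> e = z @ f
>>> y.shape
(3, 17)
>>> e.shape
(3, 29)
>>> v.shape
(3, 3)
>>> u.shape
(2, 17)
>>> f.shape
(3, 29)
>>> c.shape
(3, 17, 3)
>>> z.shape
(3, 3)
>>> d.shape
(3, 2, 3, 17)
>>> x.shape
(3, 3, 29, 3)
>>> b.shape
(3, 3)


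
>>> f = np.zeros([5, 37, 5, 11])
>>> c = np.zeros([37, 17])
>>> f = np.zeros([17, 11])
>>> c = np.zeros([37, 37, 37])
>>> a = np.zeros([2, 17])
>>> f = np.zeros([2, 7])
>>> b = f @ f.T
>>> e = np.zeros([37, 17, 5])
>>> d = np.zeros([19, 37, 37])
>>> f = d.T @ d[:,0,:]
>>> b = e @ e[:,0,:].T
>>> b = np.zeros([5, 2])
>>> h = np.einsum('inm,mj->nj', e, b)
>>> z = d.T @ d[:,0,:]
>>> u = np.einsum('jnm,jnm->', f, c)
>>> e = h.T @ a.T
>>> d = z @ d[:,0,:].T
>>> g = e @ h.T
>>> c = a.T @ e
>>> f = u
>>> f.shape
()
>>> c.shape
(17, 2)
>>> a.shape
(2, 17)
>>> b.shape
(5, 2)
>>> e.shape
(2, 2)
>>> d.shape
(37, 37, 19)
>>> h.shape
(17, 2)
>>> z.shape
(37, 37, 37)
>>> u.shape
()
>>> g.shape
(2, 17)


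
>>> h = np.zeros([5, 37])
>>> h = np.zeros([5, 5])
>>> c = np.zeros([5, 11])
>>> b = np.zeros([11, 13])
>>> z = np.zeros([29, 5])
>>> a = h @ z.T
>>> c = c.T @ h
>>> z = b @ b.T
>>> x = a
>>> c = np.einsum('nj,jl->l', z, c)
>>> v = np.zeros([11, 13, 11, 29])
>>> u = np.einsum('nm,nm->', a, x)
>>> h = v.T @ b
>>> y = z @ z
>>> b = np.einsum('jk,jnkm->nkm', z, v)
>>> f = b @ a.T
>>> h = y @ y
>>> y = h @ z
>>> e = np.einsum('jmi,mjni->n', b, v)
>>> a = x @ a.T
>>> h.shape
(11, 11)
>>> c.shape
(5,)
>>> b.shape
(13, 11, 29)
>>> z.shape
(11, 11)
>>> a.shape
(5, 5)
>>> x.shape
(5, 29)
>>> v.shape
(11, 13, 11, 29)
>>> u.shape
()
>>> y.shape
(11, 11)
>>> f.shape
(13, 11, 5)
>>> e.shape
(11,)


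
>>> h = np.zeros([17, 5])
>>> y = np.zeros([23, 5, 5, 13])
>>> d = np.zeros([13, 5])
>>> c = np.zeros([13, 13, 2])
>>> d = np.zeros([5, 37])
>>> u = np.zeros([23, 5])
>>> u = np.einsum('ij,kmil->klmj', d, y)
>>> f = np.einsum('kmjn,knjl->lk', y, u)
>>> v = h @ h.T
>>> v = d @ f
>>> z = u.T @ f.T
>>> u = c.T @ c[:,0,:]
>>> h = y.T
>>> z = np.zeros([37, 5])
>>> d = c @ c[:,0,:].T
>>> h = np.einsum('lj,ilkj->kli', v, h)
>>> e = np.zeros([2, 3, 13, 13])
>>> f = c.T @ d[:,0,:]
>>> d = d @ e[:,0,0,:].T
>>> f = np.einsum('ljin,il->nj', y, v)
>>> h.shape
(5, 5, 13)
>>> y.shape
(23, 5, 5, 13)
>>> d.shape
(13, 13, 2)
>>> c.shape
(13, 13, 2)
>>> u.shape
(2, 13, 2)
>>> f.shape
(13, 5)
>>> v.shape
(5, 23)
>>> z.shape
(37, 5)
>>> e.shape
(2, 3, 13, 13)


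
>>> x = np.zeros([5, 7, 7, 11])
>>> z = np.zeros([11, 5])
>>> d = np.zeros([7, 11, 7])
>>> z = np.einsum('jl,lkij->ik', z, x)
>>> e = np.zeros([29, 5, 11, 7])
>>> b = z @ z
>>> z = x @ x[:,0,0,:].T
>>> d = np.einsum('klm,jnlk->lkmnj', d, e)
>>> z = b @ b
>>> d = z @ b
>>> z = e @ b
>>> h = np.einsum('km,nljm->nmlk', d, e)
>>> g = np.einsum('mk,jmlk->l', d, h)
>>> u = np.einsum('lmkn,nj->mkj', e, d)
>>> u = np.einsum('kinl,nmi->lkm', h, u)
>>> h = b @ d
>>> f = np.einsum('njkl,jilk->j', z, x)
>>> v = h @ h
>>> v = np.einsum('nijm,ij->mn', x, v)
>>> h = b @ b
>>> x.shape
(5, 7, 7, 11)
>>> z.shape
(29, 5, 11, 7)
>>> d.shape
(7, 7)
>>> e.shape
(29, 5, 11, 7)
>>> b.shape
(7, 7)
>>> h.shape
(7, 7)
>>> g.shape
(5,)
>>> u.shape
(7, 29, 11)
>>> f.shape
(5,)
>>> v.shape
(11, 5)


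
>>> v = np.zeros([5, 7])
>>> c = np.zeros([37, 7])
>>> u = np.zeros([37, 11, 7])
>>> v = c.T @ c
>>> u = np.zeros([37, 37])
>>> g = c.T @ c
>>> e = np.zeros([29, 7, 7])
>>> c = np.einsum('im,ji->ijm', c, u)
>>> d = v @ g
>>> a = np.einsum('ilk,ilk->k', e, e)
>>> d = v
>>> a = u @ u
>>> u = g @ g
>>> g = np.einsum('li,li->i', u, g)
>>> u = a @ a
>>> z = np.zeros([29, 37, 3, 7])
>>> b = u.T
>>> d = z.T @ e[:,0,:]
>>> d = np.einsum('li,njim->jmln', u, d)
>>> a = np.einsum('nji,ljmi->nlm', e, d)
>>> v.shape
(7, 7)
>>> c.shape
(37, 37, 7)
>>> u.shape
(37, 37)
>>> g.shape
(7,)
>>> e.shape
(29, 7, 7)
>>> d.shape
(3, 7, 37, 7)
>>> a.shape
(29, 3, 37)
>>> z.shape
(29, 37, 3, 7)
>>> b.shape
(37, 37)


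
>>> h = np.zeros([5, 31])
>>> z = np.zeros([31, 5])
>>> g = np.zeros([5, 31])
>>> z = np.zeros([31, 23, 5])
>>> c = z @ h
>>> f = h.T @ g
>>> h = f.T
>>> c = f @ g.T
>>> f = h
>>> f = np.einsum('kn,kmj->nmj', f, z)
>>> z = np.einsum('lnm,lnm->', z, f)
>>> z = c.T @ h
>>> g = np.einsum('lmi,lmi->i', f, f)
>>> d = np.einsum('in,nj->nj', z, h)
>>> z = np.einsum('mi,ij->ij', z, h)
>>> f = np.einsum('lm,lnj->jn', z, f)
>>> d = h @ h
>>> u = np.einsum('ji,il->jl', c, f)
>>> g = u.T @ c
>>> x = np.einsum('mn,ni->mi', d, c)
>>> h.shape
(31, 31)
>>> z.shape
(31, 31)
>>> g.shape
(23, 5)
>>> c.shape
(31, 5)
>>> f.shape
(5, 23)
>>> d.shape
(31, 31)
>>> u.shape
(31, 23)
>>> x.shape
(31, 5)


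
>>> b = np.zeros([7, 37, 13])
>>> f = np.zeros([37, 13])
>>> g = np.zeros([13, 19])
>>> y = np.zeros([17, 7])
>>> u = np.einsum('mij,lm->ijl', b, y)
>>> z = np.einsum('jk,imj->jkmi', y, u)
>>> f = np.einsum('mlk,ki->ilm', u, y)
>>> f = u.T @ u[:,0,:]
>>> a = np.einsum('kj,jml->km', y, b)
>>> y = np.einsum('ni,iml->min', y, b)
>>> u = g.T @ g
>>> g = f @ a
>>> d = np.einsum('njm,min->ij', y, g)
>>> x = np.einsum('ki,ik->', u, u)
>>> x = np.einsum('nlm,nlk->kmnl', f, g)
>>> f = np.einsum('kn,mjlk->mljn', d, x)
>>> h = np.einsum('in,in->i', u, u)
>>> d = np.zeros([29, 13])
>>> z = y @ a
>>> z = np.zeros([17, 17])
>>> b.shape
(7, 37, 13)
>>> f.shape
(37, 17, 17, 7)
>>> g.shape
(17, 13, 37)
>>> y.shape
(37, 7, 17)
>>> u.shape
(19, 19)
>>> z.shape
(17, 17)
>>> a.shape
(17, 37)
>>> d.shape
(29, 13)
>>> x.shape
(37, 17, 17, 13)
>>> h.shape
(19,)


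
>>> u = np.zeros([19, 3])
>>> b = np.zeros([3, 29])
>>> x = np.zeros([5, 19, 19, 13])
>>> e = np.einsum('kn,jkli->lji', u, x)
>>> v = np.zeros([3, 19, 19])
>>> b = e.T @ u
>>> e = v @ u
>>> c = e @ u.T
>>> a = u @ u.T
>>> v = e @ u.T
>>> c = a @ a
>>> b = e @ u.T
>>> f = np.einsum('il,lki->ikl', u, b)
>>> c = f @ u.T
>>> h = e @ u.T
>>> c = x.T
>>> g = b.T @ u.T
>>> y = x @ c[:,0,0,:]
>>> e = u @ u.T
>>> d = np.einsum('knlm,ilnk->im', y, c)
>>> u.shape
(19, 3)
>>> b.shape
(3, 19, 19)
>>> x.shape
(5, 19, 19, 13)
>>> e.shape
(19, 19)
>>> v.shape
(3, 19, 19)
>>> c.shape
(13, 19, 19, 5)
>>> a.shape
(19, 19)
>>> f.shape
(19, 19, 3)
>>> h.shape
(3, 19, 19)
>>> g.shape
(19, 19, 19)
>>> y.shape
(5, 19, 19, 5)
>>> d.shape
(13, 5)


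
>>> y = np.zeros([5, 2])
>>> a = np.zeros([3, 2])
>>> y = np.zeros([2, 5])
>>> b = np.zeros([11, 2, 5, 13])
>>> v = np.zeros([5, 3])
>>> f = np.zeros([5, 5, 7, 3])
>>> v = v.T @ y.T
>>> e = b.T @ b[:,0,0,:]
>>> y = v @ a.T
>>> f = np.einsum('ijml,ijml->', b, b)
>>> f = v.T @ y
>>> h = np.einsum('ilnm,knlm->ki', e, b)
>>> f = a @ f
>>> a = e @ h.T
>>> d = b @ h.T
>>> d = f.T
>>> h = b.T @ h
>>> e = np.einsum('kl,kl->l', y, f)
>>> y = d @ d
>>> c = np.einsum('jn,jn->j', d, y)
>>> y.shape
(3, 3)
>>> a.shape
(13, 5, 2, 11)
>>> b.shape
(11, 2, 5, 13)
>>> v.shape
(3, 2)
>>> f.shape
(3, 3)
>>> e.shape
(3,)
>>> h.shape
(13, 5, 2, 13)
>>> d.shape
(3, 3)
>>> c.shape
(3,)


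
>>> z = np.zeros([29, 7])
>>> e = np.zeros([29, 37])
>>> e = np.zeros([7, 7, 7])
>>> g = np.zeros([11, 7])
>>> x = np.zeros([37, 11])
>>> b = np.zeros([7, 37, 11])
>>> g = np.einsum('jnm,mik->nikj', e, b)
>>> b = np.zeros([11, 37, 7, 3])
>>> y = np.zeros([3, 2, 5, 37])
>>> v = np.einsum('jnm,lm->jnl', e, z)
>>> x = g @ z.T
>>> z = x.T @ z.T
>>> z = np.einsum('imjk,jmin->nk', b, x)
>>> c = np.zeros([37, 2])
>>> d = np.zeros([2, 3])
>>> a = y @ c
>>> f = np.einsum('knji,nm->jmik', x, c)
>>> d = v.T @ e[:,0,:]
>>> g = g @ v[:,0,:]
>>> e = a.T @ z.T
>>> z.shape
(29, 3)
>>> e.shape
(2, 5, 2, 29)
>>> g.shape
(7, 37, 11, 29)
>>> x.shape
(7, 37, 11, 29)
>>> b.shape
(11, 37, 7, 3)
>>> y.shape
(3, 2, 5, 37)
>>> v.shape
(7, 7, 29)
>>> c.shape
(37, 2)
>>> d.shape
(29, 7, 7)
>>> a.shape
(3, 2, 5, 2)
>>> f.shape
(11, 2, 29, 7)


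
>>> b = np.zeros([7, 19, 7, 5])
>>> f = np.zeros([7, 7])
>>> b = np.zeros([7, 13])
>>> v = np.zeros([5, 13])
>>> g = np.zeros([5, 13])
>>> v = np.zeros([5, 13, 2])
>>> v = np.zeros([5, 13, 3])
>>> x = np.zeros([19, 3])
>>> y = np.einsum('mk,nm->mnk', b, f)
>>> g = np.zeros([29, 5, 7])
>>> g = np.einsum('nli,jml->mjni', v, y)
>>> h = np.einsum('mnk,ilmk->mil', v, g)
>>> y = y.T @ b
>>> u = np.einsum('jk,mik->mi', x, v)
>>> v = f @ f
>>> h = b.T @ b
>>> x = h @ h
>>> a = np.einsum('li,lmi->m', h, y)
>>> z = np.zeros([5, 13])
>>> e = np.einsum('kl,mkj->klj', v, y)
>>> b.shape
(7, 13)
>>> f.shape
(7, 7)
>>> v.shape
(7, 7)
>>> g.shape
(7, 7, 5, 3)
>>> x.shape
(13, 13)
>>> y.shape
(13, 7, 13)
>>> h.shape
(13, 13)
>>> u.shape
(5, 13)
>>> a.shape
(7,)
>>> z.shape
(5, 13)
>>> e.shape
(7, 7, 13)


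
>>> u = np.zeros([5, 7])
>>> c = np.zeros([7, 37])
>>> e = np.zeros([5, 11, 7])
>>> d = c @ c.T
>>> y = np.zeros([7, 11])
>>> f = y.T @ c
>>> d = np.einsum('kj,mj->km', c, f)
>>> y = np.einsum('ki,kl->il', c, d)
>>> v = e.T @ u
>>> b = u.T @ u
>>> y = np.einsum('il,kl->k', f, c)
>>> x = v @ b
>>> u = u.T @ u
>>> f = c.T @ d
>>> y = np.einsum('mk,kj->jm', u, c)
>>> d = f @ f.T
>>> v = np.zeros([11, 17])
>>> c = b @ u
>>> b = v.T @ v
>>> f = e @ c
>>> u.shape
(7, 7)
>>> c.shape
(7, 7)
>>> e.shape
(5, 11, 7)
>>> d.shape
(37, 37)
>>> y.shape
(37, 7)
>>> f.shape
(5, 11, 7)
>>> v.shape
(11, 17)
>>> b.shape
(17, 17)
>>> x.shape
(7, 11, 7)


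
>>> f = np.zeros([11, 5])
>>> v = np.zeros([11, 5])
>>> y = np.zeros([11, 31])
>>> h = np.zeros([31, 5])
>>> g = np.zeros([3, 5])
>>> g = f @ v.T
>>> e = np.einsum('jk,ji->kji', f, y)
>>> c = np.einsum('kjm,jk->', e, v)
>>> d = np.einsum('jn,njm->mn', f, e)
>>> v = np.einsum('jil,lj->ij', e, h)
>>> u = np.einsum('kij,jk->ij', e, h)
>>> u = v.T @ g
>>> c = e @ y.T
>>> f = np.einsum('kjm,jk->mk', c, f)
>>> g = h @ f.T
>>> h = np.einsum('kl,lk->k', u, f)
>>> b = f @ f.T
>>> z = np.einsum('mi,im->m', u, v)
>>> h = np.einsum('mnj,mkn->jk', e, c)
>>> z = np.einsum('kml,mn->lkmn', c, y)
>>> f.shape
(11, 5)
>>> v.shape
(11, 5)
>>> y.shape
(11, 31)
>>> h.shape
(31, 11)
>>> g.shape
(31, 11)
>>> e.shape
(5, 11, 31)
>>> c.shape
(5, 11, 11)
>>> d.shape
(31, 5)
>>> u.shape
(5, 11)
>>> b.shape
(11, 11)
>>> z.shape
(11, 5, 11, 31)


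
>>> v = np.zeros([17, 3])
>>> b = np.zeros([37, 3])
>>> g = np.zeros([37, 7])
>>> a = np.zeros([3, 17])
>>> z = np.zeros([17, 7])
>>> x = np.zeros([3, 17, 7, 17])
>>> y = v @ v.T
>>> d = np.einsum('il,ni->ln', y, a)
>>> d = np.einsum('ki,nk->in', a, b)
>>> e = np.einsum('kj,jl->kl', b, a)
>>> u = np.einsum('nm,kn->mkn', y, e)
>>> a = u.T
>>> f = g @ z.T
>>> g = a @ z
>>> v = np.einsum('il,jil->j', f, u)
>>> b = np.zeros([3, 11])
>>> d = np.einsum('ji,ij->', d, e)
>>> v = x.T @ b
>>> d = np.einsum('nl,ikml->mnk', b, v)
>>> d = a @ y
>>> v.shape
(17, 7, 17, 11)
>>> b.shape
(3, 11)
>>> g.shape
(17, 37, 7)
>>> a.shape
(17, 37, 17)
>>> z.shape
(17, 7)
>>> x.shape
(3, 17, 7, 17)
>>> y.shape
(17, 17)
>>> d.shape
(17, 37, 17)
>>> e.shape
(37, 17)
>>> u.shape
(17, 37, 17)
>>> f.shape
(37, 17)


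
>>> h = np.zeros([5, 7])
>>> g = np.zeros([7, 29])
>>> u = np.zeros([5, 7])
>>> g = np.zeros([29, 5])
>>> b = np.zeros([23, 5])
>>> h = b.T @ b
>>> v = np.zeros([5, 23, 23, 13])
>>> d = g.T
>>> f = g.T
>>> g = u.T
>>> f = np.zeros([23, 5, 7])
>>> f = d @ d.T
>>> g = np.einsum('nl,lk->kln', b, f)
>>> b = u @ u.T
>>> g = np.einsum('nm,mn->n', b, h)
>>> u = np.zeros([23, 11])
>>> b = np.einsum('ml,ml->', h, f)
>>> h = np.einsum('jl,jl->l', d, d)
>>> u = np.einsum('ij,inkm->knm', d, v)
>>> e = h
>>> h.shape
(29,)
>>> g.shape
(5,)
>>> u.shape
(23, 23, 13)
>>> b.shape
()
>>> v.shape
(5, 23, 23, 13)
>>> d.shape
(5, 29)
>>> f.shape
(5, 5)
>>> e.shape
(29,)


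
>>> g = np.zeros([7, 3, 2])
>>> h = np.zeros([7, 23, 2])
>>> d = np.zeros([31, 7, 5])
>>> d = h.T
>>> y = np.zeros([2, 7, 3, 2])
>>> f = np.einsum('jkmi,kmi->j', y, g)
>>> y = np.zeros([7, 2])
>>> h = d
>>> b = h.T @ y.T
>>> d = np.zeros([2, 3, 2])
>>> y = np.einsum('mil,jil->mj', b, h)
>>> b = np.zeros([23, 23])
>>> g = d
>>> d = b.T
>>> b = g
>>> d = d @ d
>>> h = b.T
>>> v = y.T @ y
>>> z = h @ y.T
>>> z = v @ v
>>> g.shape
(2, 3, 2)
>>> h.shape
(2, 3, 2)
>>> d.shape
(23, 23)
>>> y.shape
(7, 2)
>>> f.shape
(2,)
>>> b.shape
(2, 3, 2)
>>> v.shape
(2, 2)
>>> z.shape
(2, 2)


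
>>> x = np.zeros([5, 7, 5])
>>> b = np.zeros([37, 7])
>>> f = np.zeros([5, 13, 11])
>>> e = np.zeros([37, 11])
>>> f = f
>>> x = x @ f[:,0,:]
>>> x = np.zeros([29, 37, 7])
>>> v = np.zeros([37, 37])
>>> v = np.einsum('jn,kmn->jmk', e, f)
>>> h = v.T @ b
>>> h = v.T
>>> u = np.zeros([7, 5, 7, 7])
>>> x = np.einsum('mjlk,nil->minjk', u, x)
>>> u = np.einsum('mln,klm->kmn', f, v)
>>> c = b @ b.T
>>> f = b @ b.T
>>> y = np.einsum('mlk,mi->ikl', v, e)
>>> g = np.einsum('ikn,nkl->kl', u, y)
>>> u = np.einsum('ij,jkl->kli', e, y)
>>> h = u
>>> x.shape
(7, 37, 29, 5, 7)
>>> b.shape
(37, 7)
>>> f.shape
(37, 37)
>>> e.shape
(37, 11)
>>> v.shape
(37, 13, 5)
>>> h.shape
(5, 13, 37)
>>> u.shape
(5, 13, 37)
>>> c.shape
(37, 37)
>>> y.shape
(11, 5, 13)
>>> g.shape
(5, 13)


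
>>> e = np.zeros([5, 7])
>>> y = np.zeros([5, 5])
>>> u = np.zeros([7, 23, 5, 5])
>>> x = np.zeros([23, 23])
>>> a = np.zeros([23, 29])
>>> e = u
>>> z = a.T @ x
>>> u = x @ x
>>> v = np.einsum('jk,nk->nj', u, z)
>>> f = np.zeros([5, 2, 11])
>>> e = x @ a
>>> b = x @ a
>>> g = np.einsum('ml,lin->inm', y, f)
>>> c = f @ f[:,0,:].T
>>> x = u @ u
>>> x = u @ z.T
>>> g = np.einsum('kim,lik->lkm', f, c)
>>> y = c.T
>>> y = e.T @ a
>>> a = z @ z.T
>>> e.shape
(23, 29)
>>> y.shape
(29, 29)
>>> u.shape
(23, 23)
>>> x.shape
(23, 29)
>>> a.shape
(29, 29)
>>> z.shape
(29, 23)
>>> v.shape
(29, 23)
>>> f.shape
(5, 2, 11)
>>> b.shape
(23, 29)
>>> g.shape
(5, 5, 11)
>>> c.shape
(5, 2, 5)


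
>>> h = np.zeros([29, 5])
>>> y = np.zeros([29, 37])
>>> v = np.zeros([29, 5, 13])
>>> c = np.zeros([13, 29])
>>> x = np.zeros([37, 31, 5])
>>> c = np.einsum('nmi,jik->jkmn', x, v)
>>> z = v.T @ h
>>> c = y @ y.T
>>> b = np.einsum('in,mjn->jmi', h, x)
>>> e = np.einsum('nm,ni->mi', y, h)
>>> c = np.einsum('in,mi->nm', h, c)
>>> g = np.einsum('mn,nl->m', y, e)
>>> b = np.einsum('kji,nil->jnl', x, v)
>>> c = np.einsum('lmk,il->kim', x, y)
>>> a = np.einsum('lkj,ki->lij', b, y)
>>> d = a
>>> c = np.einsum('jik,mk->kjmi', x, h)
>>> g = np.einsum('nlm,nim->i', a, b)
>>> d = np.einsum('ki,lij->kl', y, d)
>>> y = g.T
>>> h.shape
(29, 5)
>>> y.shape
(29,)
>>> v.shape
(29, 5, 13)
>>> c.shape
(5, 37, 29, 31)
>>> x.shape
(37, 31, 5)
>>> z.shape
(13, 5, 5)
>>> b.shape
(31, 29, 13)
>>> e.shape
(37, 5)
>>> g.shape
(29,)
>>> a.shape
(31, 37, 13)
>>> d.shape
(29, 31)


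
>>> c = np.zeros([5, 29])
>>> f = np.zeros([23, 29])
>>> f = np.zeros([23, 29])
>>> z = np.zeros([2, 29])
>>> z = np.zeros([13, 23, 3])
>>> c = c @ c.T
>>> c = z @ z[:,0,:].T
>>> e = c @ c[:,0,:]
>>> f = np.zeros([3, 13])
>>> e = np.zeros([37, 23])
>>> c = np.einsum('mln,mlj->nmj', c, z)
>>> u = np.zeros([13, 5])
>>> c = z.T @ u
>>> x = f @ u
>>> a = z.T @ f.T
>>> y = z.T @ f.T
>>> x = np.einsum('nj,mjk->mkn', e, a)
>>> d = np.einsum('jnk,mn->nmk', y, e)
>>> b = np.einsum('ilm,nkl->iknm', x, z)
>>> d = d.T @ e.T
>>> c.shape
(3, 23, 5)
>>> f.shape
(3, 13)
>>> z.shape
(13, 23, 3)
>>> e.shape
(37, 23)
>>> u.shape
(13, 5)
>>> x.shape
(3, 3, 37)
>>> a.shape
(3, 23, 3)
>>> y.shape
(3, 23, 3)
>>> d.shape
(3, 37, 37)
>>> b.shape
(3, 23, 13, 37)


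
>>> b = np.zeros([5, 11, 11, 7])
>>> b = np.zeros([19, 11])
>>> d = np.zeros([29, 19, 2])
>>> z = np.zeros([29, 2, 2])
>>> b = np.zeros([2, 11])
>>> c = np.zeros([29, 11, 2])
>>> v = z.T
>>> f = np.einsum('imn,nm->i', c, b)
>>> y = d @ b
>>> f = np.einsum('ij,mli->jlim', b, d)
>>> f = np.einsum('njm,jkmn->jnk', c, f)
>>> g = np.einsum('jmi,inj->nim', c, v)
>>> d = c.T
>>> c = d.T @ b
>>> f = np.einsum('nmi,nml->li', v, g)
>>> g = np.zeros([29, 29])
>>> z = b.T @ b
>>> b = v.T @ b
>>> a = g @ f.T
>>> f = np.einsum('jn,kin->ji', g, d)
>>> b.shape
(29, 2, 11)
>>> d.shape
(2, 11, 29)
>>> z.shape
(11, 11)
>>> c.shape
(29, 11, 11)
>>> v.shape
(2, 2, 29)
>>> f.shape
(29, 11)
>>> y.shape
(29, 19, 11)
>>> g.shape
(29, 29)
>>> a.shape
(29, 11)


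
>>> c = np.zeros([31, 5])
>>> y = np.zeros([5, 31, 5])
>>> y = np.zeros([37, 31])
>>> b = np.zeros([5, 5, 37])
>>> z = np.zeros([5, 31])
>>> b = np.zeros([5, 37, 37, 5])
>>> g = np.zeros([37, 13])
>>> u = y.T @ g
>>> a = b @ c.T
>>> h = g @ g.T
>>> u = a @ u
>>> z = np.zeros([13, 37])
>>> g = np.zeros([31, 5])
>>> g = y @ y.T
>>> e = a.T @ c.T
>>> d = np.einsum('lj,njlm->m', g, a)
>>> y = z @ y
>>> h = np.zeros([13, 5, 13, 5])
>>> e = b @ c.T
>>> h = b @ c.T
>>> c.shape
(31, 5)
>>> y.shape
(13, 31)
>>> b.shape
(5, 37, 37, 5)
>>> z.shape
(13, 37)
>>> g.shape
(37, 37)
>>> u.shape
(5, 37, 37, 13)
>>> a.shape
(5, 37, 37, 31)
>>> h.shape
(5, 37, 37, 31)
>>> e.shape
(5, 37, 37, 31)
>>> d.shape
(31,)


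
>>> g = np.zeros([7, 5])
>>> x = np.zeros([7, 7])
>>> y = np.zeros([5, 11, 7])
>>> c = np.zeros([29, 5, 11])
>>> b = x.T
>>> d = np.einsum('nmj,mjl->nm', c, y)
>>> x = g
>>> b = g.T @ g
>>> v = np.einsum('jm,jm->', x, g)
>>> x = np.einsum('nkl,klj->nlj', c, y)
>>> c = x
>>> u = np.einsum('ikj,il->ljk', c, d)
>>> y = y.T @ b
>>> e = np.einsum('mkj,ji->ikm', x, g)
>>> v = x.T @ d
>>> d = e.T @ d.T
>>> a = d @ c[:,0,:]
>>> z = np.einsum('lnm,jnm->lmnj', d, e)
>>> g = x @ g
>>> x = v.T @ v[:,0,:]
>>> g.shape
(29, 11, 5)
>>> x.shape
(5, 11, 5)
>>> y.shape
(7, 11, 5)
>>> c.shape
(29, 11, 7)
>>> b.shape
(5, 5)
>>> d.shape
(29, 11, 29)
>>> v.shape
(7, 11, 5)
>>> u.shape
(5, 7, 11)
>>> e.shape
(5, 11, 29)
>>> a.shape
(29, 11, 7)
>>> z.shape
(29, 29, 11, 5)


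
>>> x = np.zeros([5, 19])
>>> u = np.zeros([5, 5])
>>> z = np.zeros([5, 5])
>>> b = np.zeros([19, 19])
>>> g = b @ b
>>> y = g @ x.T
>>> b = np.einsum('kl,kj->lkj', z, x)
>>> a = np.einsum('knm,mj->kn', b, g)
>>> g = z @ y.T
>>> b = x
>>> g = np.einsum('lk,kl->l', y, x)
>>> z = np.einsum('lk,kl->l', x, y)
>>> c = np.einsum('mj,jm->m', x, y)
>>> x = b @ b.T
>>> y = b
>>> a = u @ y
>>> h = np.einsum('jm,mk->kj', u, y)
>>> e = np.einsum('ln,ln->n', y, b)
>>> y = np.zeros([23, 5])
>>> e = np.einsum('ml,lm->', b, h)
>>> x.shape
(5, 5)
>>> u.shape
(5, 5)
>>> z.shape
(5,)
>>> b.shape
(5, 19)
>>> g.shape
(19,)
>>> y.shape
(23, 5)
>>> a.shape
(5, 19)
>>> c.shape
(5,)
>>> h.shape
(19, 5)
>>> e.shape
()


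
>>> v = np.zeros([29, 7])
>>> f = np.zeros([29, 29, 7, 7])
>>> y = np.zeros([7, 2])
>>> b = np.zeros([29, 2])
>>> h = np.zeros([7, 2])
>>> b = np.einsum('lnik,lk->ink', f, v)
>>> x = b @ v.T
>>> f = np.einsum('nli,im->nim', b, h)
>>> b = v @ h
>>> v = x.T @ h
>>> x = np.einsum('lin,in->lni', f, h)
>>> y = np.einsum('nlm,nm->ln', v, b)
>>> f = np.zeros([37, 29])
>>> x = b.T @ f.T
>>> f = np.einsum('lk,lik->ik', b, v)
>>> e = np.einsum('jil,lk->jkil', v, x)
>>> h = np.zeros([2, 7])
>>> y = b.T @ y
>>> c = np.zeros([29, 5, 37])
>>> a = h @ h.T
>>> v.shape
(29, 29, 2)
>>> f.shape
(29, 2)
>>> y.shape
(2, 29)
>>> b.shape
(29, 2)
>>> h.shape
(2, 7)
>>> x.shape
(2, 37)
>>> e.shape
(29, 37, 29, 2)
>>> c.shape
(29, 5, 37)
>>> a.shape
(2, 2)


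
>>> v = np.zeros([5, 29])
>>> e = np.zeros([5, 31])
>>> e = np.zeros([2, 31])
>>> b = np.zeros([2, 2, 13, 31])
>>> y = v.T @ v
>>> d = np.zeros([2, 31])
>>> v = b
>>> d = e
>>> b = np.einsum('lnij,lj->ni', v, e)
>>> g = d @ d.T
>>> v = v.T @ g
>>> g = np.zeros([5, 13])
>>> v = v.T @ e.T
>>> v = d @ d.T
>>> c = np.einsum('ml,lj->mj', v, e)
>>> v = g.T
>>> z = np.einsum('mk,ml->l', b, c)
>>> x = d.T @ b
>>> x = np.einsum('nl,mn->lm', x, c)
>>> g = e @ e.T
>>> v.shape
(13, 5)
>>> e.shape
(2, 31)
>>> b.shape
(2, 13)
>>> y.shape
(29, 29)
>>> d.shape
(2, 31)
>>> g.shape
(2, 2)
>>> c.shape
(2, 31)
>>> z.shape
(31,)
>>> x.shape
(13, 2)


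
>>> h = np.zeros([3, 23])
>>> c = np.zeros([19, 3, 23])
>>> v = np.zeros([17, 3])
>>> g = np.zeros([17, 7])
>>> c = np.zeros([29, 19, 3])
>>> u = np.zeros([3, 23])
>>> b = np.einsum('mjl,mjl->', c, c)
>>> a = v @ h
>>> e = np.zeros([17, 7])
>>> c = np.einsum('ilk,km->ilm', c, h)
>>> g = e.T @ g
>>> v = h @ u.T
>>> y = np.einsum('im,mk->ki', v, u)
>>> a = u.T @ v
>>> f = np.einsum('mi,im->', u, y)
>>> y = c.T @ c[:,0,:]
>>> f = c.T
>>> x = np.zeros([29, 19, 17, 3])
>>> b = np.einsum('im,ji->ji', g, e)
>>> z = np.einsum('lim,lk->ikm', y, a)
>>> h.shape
(3, 23)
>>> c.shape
(29, 19, 23)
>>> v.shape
(3, 3)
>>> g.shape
(7, 7)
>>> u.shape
(3, 23)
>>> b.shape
(17, 7)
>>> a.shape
(23, 3)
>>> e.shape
(17, 7)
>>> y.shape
(23, 19, 23)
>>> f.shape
(23, 19, 29)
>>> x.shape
(29, 19, 17, 3)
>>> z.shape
(19, 3, 23)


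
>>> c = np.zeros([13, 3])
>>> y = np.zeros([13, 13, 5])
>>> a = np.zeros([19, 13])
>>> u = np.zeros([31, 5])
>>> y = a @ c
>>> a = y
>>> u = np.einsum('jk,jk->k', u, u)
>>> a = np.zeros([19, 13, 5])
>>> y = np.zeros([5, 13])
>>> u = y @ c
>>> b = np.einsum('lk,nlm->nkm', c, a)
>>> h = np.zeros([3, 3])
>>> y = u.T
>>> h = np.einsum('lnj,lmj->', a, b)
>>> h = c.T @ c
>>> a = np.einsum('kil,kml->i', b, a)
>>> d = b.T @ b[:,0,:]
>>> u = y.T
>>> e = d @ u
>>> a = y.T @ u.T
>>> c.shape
(13, 3)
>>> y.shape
(3, 5)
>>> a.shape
(5, 5)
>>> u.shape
(5, 3)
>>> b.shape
(19, 3, 5)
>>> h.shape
(3, 3)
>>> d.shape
(5, 3, 5)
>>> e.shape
(5, 3, 3)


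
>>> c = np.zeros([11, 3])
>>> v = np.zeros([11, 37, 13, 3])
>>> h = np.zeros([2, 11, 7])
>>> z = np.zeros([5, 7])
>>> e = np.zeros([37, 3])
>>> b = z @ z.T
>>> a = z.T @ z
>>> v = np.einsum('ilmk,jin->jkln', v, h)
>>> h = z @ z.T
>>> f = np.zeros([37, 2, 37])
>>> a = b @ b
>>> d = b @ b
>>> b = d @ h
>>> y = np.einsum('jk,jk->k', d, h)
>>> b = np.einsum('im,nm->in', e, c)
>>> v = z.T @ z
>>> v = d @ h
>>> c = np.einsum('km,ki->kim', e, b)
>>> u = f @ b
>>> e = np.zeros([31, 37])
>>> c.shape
(37, 11, 3)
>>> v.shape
(5, 5)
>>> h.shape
(5, 5)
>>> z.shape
(5, 7)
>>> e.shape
(31, 37)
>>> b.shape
(37, 11)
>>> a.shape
(5, 5)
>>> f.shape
(37, 2, 37)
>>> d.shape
(5, 5)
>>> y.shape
(5,)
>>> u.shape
(37, 2, 11)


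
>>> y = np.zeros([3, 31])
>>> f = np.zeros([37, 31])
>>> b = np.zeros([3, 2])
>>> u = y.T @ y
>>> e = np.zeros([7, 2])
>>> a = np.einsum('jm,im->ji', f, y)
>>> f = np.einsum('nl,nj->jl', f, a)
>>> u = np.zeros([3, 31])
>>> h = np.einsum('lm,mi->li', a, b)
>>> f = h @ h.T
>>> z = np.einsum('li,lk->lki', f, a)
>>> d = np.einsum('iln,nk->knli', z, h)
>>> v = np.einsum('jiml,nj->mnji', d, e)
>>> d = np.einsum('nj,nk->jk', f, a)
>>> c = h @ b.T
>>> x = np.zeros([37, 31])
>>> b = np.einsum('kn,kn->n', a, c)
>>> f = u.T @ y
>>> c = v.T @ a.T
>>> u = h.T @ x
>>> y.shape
(3, 31)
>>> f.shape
(31, 31)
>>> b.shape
(3,)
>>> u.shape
(2, 31)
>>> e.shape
(7, 2)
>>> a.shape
(37, 3)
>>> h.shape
(37, 2)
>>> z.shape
(37, 3, 37)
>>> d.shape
(37, 3)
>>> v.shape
(3, 7, 2, 37)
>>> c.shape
(37, 2, 7, 37)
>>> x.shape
(37, 31)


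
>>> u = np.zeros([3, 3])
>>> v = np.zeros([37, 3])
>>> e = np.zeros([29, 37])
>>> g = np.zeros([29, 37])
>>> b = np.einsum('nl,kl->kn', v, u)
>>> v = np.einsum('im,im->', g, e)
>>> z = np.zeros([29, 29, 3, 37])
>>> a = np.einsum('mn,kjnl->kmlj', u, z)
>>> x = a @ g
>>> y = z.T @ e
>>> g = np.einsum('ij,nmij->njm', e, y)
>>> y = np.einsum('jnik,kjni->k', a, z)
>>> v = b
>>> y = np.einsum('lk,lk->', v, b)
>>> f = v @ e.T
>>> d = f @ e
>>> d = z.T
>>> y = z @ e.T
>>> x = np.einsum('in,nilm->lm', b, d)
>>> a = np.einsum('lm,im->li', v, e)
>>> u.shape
(3, 3)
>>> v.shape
(3, 37)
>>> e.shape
(29, 37)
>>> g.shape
(37, 37, 3)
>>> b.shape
(3, 37)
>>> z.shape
(29, 29, 3, 37)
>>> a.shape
(3, 29)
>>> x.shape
(29, 29)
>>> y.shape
(29, 29, 3, 29)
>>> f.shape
(3, 29)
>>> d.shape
(37, 3, 29, 29)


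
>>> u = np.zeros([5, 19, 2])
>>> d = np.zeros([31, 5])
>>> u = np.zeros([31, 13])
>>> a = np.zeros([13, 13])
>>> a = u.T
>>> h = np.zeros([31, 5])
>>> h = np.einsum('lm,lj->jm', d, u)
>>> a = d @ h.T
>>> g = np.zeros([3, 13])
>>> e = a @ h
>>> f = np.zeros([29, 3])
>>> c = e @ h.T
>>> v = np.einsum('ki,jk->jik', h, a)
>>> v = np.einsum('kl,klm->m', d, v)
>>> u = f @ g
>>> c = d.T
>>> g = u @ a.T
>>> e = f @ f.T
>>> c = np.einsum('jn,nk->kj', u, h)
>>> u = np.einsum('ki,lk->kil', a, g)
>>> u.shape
(31, 13, 29)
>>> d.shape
(31, 5)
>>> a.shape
(31, 13)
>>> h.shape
(13, 5)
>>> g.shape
(29, 31)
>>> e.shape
(29, 29)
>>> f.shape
(29, 3)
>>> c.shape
(5, 29)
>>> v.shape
(13,)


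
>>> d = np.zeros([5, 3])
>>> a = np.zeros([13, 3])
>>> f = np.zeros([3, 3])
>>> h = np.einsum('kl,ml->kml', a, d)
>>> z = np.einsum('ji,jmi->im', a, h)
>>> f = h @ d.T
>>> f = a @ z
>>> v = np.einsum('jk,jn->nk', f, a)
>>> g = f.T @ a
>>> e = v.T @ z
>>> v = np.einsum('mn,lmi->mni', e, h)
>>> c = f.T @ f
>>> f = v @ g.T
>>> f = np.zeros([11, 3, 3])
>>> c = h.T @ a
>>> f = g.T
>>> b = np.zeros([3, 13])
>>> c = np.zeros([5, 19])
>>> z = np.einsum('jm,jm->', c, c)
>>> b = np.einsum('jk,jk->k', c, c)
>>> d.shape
(5, 3)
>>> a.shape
(13, 3)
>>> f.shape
(3, 5)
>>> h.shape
(13, 5, 3)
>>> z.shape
()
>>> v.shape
(5, 5, 3)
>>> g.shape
(5, 3)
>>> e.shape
(5, 5)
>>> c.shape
(5, 19)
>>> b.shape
(19,)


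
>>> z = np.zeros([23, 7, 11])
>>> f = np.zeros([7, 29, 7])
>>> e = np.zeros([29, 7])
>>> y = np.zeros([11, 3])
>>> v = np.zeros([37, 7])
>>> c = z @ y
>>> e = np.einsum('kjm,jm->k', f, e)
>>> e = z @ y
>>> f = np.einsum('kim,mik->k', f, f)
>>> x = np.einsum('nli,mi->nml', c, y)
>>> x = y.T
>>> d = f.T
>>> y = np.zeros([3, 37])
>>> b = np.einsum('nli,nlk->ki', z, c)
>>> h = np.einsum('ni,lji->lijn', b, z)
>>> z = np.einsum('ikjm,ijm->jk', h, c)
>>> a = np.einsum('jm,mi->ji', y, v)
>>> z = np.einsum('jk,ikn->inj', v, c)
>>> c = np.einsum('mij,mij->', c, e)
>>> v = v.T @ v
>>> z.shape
(23, 3, 37)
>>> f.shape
(7,)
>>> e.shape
(23, 7, 3)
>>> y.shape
(3, 37)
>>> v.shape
(7, 7)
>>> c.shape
()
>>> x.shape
(3, 11)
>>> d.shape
(7,)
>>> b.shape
(3, 11)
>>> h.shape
(23, 11, 7, 3)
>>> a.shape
(3, 7)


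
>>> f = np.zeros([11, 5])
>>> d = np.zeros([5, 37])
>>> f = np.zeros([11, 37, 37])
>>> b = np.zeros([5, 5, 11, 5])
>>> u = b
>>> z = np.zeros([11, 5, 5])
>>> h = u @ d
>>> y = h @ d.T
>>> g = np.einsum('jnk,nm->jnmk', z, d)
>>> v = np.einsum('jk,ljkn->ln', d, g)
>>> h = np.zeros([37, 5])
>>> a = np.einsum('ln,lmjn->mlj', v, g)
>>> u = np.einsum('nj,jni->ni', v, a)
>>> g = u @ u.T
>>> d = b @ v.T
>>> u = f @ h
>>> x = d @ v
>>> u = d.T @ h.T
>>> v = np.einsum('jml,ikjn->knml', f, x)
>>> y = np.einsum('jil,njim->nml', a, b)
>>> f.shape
(11, 37, 37)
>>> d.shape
(5, 5, 11, 11)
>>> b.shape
(5, 5, 11, 5)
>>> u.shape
(11, 11, 5, 37)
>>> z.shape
(11, 5, 5)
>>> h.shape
(37, 5)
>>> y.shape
(5, 5, 37)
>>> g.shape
(11, 11)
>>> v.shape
(5, 5, 37, 37)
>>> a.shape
(5, 11, 37)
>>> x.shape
(5, 5, 11, 5)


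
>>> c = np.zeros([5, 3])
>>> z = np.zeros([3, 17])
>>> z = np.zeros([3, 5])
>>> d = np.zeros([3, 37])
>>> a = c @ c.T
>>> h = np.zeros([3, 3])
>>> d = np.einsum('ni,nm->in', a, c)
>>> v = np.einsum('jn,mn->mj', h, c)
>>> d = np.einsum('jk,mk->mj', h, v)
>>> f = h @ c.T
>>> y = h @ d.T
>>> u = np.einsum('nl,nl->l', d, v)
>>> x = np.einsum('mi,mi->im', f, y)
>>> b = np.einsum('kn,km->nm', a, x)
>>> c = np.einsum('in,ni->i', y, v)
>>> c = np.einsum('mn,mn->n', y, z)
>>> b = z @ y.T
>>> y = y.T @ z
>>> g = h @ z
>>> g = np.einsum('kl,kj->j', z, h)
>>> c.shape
(5,)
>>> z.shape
(3, 5)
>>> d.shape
(5, 3)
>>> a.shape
(5, 5)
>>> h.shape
(3, 3)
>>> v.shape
(5, 3)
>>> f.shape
(3, 5)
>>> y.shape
(5, 5)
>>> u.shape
(3,)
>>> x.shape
(5, 3)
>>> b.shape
(3, 3)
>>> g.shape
(3,)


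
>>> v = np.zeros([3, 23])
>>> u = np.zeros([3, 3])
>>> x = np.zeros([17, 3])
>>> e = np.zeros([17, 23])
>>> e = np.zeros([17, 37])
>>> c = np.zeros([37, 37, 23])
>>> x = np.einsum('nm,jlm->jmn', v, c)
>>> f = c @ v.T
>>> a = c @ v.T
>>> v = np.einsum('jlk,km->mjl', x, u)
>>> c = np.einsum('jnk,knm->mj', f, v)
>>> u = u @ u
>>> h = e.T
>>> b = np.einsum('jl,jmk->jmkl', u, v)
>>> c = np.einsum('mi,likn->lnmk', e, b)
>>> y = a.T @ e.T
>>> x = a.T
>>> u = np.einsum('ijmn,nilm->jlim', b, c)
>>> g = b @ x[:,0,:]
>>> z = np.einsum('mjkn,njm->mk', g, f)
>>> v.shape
(3, 37, 23)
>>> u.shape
(37, 17, 3, 23)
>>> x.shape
(3, 37, 37)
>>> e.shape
(17, 37)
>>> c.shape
(3, 3, 17, 23)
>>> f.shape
(37, 37, 3)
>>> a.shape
(37, 37, 3)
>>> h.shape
(37, 17)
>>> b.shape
(3, 37, 23, 3)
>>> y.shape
(3, 37, 17)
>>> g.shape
(3, 37, 23, 37)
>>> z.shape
(3, 23)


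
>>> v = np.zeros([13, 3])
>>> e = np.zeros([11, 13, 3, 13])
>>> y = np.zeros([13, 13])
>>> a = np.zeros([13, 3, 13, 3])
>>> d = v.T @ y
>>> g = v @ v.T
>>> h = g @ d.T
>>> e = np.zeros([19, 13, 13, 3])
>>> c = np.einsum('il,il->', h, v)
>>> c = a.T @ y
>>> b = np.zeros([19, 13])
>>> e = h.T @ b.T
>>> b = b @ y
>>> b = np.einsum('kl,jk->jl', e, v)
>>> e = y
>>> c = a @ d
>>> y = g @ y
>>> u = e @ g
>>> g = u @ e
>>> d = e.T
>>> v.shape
(13, 3)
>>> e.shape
(13, 13)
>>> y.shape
(13, 13)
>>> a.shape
(13, 3, 13, 3)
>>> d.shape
(13, 13)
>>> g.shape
(13, 13)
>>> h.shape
(13, 3)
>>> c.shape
(13, 3, 13, 13)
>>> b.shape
(13, 19)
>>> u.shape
(13, 13)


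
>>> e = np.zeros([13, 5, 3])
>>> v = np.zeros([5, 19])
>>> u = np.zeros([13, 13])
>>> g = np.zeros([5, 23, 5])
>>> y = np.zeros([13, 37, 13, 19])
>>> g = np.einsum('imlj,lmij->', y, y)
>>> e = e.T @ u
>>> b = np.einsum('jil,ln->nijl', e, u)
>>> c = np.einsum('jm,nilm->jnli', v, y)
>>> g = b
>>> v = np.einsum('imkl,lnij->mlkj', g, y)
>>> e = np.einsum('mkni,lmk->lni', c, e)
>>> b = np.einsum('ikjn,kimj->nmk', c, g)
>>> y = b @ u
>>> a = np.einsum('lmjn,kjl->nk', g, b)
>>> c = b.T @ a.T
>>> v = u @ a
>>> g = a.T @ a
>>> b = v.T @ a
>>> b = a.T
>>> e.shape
(3, 13, 37)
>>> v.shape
(13, 37)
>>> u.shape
(13, 13)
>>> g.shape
(37, 37)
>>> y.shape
(37, 3, 13)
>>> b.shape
(37, 13)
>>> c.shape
(13, 3, 13)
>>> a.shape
(13, 37)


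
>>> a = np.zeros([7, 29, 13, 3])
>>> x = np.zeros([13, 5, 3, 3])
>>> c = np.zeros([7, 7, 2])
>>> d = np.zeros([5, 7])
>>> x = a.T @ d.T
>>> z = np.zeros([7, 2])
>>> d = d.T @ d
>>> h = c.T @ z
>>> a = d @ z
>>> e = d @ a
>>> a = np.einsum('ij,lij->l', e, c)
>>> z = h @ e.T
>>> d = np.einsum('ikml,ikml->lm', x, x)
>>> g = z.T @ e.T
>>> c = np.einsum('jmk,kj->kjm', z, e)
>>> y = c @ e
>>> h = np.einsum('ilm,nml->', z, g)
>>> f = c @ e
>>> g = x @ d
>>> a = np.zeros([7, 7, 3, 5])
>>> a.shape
(7, 7, 3, 5)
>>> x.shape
(3, 13, 29, 5)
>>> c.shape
(7, 2, 7)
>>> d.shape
(5, 29)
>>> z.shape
(2, 7, 7)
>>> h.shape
()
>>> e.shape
(7, 2)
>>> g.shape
(3, 13, 29, 29)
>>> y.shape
(7, 2, 2)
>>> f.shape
(7, 2, 2)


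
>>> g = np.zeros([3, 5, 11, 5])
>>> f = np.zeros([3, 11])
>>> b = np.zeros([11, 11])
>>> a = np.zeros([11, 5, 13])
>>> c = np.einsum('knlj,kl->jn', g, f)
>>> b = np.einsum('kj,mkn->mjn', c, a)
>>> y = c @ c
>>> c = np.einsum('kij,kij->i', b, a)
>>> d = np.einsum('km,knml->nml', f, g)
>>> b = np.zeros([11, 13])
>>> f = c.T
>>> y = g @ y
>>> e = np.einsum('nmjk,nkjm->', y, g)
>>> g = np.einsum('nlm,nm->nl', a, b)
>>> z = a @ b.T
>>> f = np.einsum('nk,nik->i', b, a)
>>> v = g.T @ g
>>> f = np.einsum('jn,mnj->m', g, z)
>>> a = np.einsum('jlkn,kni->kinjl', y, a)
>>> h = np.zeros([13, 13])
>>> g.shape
(11, 5)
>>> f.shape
(11,)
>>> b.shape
(11, 13)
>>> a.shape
(11, 13, 5, 3, 5)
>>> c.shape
(5,)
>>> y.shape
(3, 5, 11, 5)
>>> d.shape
(5, 11, 5)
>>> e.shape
()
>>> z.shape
(11, 5, 11)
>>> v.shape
(5, 5)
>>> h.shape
(13, 13)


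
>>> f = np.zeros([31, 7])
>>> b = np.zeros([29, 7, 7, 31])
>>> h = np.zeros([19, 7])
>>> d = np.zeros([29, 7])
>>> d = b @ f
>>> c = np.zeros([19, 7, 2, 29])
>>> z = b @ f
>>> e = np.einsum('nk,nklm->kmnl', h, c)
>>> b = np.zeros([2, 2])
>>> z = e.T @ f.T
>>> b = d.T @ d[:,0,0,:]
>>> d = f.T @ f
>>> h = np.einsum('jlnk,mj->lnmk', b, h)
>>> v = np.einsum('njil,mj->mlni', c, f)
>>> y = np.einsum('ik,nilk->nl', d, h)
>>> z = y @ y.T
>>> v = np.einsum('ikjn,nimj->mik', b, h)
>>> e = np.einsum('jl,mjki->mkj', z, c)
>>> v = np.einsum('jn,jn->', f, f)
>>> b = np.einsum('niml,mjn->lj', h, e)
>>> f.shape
(31, 7)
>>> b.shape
(7, 2)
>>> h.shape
(7, 7, 19, 7)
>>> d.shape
(7, 7)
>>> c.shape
(19, 7, 2, 29)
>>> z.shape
(7, 7)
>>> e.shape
(19, 2, 7)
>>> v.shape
()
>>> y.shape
(7, 19)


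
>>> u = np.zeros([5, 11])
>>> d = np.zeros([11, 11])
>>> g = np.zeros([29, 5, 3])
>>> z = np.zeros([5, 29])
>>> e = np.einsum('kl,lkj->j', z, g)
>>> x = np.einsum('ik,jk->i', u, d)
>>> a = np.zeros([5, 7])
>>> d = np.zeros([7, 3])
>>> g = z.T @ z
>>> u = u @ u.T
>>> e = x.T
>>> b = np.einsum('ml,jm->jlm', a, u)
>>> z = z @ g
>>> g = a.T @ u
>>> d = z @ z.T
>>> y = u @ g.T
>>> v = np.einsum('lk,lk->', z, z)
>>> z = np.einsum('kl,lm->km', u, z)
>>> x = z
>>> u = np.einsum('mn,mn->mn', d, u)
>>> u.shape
(5, 5)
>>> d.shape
(5, 5)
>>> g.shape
(7, 5)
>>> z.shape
(5, 29)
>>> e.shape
(5,)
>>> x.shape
(5, 29)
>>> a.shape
(5, 7)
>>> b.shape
(5, 7, 5)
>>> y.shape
(5, 7)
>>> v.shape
()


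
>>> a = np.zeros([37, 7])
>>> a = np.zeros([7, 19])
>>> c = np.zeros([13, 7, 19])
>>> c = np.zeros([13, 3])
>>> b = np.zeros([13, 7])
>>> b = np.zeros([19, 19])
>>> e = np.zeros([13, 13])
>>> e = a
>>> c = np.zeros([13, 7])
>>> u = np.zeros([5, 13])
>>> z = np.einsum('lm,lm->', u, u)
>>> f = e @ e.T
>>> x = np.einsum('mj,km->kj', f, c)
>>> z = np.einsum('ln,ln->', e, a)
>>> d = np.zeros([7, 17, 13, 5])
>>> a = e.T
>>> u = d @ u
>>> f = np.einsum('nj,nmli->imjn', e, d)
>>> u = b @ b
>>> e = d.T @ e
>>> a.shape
(19, 7)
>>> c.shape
(13, 7)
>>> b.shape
(19, 19)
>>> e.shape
(5, 13, 17, 19)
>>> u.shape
(19, 19)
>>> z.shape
()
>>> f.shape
(5, 17, 19, 7)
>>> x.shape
(13, 7)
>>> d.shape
(7, 17, 13, 5)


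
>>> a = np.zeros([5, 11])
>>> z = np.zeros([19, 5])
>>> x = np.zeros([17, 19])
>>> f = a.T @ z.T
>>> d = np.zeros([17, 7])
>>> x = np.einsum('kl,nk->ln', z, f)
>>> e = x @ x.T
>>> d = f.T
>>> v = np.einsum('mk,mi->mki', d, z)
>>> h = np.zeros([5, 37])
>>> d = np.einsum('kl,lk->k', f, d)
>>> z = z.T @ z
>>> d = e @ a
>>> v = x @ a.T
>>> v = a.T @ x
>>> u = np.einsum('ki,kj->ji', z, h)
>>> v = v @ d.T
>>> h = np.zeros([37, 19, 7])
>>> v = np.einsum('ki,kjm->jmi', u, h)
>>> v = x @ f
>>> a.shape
(5, 11)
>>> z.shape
(5, 5)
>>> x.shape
(5, 11)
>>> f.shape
(11, 19)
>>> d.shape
(5, 11)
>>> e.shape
(5, 5)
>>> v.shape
(5, 19)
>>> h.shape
(37, 19, 7)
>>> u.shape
(37, 5)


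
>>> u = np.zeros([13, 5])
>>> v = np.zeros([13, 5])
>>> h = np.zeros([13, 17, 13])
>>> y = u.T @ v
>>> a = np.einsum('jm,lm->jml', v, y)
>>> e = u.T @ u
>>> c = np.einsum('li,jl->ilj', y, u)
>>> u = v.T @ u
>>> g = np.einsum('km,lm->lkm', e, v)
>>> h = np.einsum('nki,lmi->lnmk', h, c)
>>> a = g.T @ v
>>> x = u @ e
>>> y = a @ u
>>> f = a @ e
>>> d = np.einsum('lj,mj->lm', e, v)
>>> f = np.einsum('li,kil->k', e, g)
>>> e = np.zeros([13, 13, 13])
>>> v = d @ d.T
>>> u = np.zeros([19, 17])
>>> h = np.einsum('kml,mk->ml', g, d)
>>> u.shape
(19, 17)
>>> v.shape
(5, 5)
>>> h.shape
(5, 5)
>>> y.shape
(5, 5, 5)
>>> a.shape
(5, 5, 5)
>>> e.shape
(13, 13, 13)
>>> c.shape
(5, 5, 13)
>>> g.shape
(13, 5, 5)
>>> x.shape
(5, 5)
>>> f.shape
(13,)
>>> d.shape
(5, 13)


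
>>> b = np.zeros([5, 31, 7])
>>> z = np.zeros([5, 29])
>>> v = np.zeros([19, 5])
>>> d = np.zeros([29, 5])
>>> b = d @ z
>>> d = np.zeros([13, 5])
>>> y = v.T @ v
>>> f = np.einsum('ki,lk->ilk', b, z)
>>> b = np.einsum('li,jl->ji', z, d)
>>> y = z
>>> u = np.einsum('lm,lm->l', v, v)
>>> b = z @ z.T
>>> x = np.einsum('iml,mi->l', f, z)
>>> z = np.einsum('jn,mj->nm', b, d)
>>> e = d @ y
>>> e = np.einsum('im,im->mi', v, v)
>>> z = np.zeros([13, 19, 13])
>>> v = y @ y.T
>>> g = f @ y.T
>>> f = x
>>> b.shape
(5, 5)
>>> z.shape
(13, 19, 13)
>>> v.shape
(5, 5)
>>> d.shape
(13, 5)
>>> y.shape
(5, 29)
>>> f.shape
(29,)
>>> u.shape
(19,)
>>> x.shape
(29,)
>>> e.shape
(5, 19)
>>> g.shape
(29, 5, 5)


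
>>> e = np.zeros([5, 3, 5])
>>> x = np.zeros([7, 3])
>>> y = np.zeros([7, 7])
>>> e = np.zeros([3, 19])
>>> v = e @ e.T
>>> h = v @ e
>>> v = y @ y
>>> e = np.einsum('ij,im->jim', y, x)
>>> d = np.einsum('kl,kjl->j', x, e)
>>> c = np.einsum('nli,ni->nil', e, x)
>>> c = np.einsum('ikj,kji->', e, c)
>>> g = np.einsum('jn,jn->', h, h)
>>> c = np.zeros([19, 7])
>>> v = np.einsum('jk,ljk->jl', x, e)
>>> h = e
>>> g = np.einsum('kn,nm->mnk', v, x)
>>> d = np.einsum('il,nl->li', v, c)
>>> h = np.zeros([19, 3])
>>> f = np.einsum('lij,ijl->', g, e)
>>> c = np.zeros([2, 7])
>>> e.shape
(7, 7, 3)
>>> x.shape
(7, 3)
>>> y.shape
(7, 7)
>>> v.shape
(7, 7)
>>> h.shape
(19, 3)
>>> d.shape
(7, 7)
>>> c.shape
(2, 7)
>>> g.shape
(3, 7, 7)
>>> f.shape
()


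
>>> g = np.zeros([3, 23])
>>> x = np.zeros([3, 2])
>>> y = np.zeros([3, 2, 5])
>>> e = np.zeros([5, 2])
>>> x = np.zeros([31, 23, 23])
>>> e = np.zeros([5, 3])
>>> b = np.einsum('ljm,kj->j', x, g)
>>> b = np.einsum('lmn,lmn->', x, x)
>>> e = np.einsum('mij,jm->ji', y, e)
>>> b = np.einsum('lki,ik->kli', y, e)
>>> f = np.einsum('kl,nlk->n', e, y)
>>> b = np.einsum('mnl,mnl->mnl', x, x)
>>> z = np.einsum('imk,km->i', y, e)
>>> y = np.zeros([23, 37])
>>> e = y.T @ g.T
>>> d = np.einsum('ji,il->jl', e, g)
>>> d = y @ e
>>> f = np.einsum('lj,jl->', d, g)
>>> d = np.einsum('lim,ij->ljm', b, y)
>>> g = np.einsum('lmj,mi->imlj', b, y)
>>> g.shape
(37, 23, 31, 23)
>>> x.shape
(31, 23, 23)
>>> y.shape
(23, 37)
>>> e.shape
(37, 3)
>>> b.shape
(31, 23, 23)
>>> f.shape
()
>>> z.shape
(3,)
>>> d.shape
(31, 37, 23)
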